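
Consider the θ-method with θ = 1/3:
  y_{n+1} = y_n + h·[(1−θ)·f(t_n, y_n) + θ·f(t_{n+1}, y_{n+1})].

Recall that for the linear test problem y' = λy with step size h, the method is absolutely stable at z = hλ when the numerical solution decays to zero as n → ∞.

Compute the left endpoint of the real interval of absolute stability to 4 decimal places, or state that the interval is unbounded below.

On y'=λy, z=hλ:
  y_{n+1} = y_n + z·[2/3·y_n + 1/3·y_{n+1}] ⇒ (1 − 1/3z)y_{n+1} = (1 + 2/3z)y_n
  Hence R(z) = (1 + 2/3z)/(1 − 1/3z).

Find x<0 with |R(x)|<1.
x=-0.47: |R|=0.5937
R=−1: 1+2/3x = −1+1/3x ⇒ -1/3x=2 ⇒ x=2/(-1/3)=-6.0000
Confirm numerically:
  x=-5.009: |R|=0.87626 <1
  x=-3.335: |R|=0.57932 <1
  x=-2.861: |R|=0.46443 <1
  x=-2.466: |R|=0.35346 <1
  x=-6.207: |R|=1.02248 >1
  x=-6.193: |R|=1.02099 >1
  x=-6.192: |R|=1.02089 >1
So |R|<1 on (-6.0000, 0).

left endpoint -6.0000.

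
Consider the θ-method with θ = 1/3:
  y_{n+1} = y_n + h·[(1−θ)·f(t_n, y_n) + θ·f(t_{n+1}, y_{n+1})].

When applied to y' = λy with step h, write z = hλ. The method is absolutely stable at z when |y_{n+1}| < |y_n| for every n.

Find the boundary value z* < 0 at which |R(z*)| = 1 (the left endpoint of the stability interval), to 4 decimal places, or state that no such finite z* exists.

Test eqn y'=λy, z=hλ:
  y_{n+1} = y_n + z·[2/3·y_n + 1/3·y_{n+1}] ⇒ (1 − 1/3z)y_{n+1} = (1 + 2/3z)y_n
  so R(z) = (1 + 2/3z)/(1 − 1/3z).

Find x<0 with |R(x)|<1.
x=-0.7: |R|=0.4324
R=−1: 1+2/3x = −1+1/3x ⇒ -1/3x=2 ⇒ x=2/(-1/3)=-6.0000
Confirm numerically:
  x=-5.953: |R|=0.99475 <1
  x=-5.864: |R|=0.98466 <1
  x=-4.989: |R|=0.87345 <1
  x=-2.417: |R|=0.33856 <1
  x=-6.379: |R|=1.04041 >1
  x=-6.076: |R|=1.00837 >1
  x=-6.030: |R|=1.00332 >1
So |R|<1 on (-6.0000, 0).

left endpoint -6.0000.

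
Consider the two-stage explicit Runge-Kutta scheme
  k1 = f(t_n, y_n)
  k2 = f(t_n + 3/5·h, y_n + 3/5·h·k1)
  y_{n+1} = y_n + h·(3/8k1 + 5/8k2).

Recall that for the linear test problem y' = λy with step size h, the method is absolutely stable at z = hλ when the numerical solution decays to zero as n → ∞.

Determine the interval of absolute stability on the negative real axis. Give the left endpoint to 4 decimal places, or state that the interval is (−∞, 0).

On y'=λy, z=hλ:
  k1=λy_n ⇒ h·k1=z·y_n;  k2=λ(1+3/5z)y_n ⇒ h·k2=z(1+3/5z)y_n
  y_{n+1}/y_n = 1 + 3/8z + 5/8z(1+3/5z) = 1 + z + 3/8z²
  Hence R(z) = 1 + z + 3/8z².

Boundary: |R(x)|=1, x<0.
x=-1.02: |R|=0.3702
R=1: x+3/8x²=0 ⇒ x=−8/3=-2.6667; min R=1−1/(4·3/8)=0.3333>−1
Confirm numerically:
  x=-2.430: |R|=0.78434 <1
  x=-2.361: |R|=0.72937 <1
  x=-2.333: |R|=0.70808 <1
  x=-3.117: |R|=1.52638 >1
  x=-2.837: |R|=1.18121 >1
  x=-2.714: |R|=1.04817 >1
Interval (-2.6667, 0).

(-2.6667, 0).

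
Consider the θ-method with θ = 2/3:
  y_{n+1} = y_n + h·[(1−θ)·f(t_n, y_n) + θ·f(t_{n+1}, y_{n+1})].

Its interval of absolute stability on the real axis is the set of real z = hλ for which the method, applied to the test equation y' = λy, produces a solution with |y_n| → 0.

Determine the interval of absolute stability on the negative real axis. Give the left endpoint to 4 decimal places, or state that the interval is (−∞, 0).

unbounded; (−∞, 0).

On y'=λy, z=hλ:
  y_{n+1} = y_n + z·[1/3·y_n + 2/3·y_{n+1}] ⇒ (1 − 2/3z)y_{n+1} = (1 + 1/3z)y_n
  R(z) = (1 + 1/3z)/(1 − 2/3z).

Find x<0 with |R(x)|<1.
x=-0.62: |R|=0.5613
x=-2: |R|=0.1429
x=-10: |R|=0.3043
x=-100: |R|=0.4778
θ=2/3≥1/2 ⇒ |1+1/3x|<|1−2/3x| ∀x<0 ⇒ unbounded interval.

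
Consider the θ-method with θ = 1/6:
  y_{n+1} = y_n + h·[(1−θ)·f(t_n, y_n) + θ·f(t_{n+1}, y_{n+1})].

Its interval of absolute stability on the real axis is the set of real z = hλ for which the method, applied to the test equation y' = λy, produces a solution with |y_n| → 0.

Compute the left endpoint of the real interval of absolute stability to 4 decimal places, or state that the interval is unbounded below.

Set f=λy, z=hλ:
  y_{n+1} = y_n + z·[5/6·y_n + 1/6·y_{n+1}] ⇒ (1 − 1/6z)y_{n+1} = (1 + 5/6z)y_n
  ⇒ R(z) = (1 + 5/6z)/(1 − 1/6z).

Boundary: |R(x)|=1, x<0.
x=-1.72: |R|=0.3368
R=−1: 1+5/6x = −1+1/6x ⇒ -2/3x=2 ⇒ x=2/(-2/3)=-3.0000
Confirm numerically:
  x=-2.717: |R|=0.87014 <1
  x=-2.161: |R|=0.58878 <1
  x=-1.836: |R|=0.40582 <1
  x=-1.460: |R|=0.17426 <1
  x=-3.452: |R|=1.19128 >1
  x=-3.028: |R|=1.01241 >1
So |R|<1 on (-3.0000, 0).

z* = -3.0000.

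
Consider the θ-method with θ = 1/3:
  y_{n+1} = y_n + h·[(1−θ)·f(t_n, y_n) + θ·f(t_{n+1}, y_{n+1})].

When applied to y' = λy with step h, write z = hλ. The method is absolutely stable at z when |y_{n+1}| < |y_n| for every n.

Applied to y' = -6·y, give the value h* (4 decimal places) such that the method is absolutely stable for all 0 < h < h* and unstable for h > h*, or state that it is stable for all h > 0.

(-6.0000,0); λ=-6 ⇒ h* = (6)/6 = 1.0000.

Test eqn y'=λy, z=hλ:
  y_{n+1} = y_n + z·[2/3·y_n + 1/3·y_{n+1}] ⇒ (1 − 1/3z)y_{n+1} = (1 + 2/3z)y_n
  so R(z) = (1 + 2/3z)/(1 − 1/3z).

Find x<0 with |R(x)|<1.
x=-0.41: |R|=0.6393
R=−1: 1+2/3x = −1+1/3x ⇒ -1/3x=2 ⇒ x=2/(-1/3)=-6.0000
Confirm numerically:
  x=-5.246: |R|=0.90856 <1
  x=-4.703: |R|=0.83162 <1
  x=-3.354: |R|=0.58357 <1
  x=-2.973: |R|=0.49322 <1
  x=-6.578: |R|=1.06035 >1
  x=-6.121: |R|=1.01327 >1
Interval (-6.0000, 0).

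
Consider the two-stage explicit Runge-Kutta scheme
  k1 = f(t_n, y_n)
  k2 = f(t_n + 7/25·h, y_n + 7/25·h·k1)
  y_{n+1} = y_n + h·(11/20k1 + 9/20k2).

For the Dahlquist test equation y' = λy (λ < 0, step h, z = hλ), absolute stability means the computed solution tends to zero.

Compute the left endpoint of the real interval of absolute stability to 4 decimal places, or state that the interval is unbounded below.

Test eqn y'=λy, z=hλ:
  k1=λy_n ⇒ h·k1=z·y_n;  k2=λ(1+7/25z)y_n ⇒ h·k2=z(1+7/25z)y_n
  y_{n+1}/y_n = 1 + 11/20z + 9/20z(1+7/25z) = 1 + z + 63/500z²
  ⇒ R(z) = 1 + z + 63/500z².

Need |R(x)|<1, x<0.
x=-1.58: |R|=0.2655
R=1: x+63/500x²=0 ⇒ x=−500/63=-7.9365; min R=1−1/(4·63/500)=-0.9841>−1
Confirm numerically:
  x=-4.873: |R|=0.88099 <1
  x=-3.723: |R|=0.97655 <1
  x=-3.703: |R|=0.97526 <1
  x=-8.522: |R|=1.62868 >1
  x=-7.970: |R|=1.03363 >1
So |R|<1 on (-7.9365, 0).

z* = -7.9365.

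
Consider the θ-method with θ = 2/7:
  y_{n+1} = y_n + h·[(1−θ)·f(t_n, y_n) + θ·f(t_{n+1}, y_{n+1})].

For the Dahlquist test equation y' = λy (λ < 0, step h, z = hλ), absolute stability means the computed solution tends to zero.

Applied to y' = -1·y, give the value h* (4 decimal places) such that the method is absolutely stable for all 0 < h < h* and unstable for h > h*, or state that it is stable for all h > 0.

(-4.6667,0); λ=-1 ⇒ h* = (14/3)/1 = 4.6667.

With y'=λy (z=hλ):
  y_{n+1} = y_n + z·[5/7·y_n + 2/7·y_{n+1}] ⇒ (1 − 2/7z)y_{n+1} = (1 + 5/7z)y_n
  ⇒ R(z) = (1 + 5/7z)/(1 − 2/7z).

Solve |R(x)|<1 on ℝ⁻.
x=-0.46: |R|=0.5934
R=−1: 1+5/7x = −1+2/7x ⇒ -3/7x=2 ⇒ x=2/(-3/7)=-4.6667
Confirm numerically:
  x=-4.497: |R|=0.96818 <1
  x=-3.901: |R|=0.84482 <1
  x=-2.947: |R|=0.59989 <1
  x=-2.509: |R|=0.46139 <1
  x=-5.209: |R|=1.09341 >1
  x=-5.155: |R|=1.08463 >1
  x=-5.014: |R|=1.06119 >1
So |R|<1 on (-4.6667, 0).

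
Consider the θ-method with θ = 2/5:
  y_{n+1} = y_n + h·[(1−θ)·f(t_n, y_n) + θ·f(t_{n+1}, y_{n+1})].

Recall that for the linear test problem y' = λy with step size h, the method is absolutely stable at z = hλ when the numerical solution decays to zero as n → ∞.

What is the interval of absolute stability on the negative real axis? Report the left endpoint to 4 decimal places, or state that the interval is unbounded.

On y'=λy, z=hλ:
  y_{n+1} = y_n + z·[3/5·y_n + 2/5·y_{n+1}] ⇒ (1 − 2/5z)y_{n+1} = (1 + 3/5z)y_n
  so R(z) = (1 + 3/5z)/(1 − 2/5z).

Find x<0 with |R(x)|<1.
x=-0.52: |R|=0.5695
R=−1: 1+3/5x = −1+2/5x ⇒ -1/5x=2 ⇒ x=2/(-1/5)=-10.0000
Confirm numerically:
  x=-7.284: |R|=0.86120 <1
  x=-6.500: |R|=0.80556 <1
  x=-6.383: |R|=0.79641 <1
  x=-4.068: |R|=0.54842 <1
  x=-10.485: |R|=1.01868 >1
  x=-10.045: |R|=1.00179 >1
Interval (-10.0000, 0).

z∈(-10.0000,0).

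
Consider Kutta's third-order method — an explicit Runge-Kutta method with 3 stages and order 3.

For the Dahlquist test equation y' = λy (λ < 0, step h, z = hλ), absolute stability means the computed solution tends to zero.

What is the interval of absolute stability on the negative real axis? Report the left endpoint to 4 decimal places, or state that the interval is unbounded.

Set f=λy, z=hλ:
  order 3, 3-stage ⇒ R(z)=1+z+z^2/2+z^3/6
  (e.g. R(-0.34)=0.71125, |R|=0.71125)

Solve |R(x)|<1 on ℝ⁻.
x=-0.34: |R|=0.7112
|R(-2.76)|=1.4553 |R(-2.72)|=1.3747 |R(-1.74)|=0.1042
Bisect:
  x_lo=-3.2522 |R|=2.6969  x_hi=-0.0898 |R|=0.9141
  mid=-1.67100 |R|=0.05252 →hi
  mid=-2.46161 |R|=0.91788 →hi
  mid=-2.85692 |R|=1.66228 →lo
  mid=-2.65927 |R|=1.25767 →lo
  mid=-2.56044 |R|=1.08016 →lo
  mid=-2.51103 |R|=0.99718 →hi
  mid=-2.53573 |R|=1.03820 →lo
  mid=-2.52338 |R|=1.01757 →lo
  mid=-2.51720 |R|=1.00734 →lo
  ...
  [-2.51276,-2.51257] ⇒ x*=-2.5127
So |R|<1 on (-2.5127, 0).

z∈(-2.5127,0).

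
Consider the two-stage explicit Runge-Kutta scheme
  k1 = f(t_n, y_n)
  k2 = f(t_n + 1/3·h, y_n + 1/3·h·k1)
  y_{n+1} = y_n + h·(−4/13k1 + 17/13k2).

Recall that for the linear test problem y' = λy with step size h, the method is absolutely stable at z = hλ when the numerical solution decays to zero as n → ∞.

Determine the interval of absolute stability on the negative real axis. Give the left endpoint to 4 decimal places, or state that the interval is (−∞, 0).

On y'=λy, z=hλ:
  k1=λy_n ⇒ h·k1=z·y_n;  k2=λ(1+1/3z)y_n ⇒ h·k2=z(1+1/3z)y_n
  y_{n+1}/y_n = 1 − 4/13z + 17/13z(1+1/3z) = 1 + z + 17/39z²
  R(z) = 1 + z + 17/39z².

Need |R(x)|<1, x<0.
x=-1.09: |R|=0.4279
R=1: x+17/39x²=0 ⇒ x=−39/17=-2.2941; min R=1−1/(4·17/39)=0.4265>−1
Confirm numerically:
  x=-2.248: |R|=0.95481 <1
  x=-2.161: |R|=0.87461 <1
  x=-1.806: |R|=0.61574 <1
  x=-2.680: |R|=1.45079 >1
  x=-2.398: |R|=1.10859 >1
So |R|<1 on (-2.2941, 0).

(-2.2941, 0).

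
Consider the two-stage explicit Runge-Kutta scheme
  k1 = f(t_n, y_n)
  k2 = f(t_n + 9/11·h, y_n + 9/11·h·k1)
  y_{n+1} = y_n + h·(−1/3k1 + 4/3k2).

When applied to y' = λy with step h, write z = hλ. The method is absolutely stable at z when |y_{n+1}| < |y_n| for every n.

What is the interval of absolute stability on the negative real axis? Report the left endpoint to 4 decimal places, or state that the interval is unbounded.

z∈(-0.9167,0).

With y'=λy (z=hλ):
  k1=λy_n ⇒ h·k1=z·y_n;  k2=λ(1+9/11z)y_n ⇒ h·k2=z(1+9/11z)y_n
  y_{n+1}/y_n = 1 − 1/3z + 4/3z(1+9/11z) = 1 + z + 12/11z²
  so R(z) = 1 + z + 12/11z².

Find x<0 with |R(x)|<1.
x=-0.71: |R|=0.8399
R=1: x+12/11x²=0 ⇒ x=−11/12=-0.9167; min R=1−1/(4·12/11)=0.7708>−1
Confirm numerically:
  x=-0.829: |R|=0.92072 <1
  x=-0.746: |R|=0.86111 <1
  x=-0.426: |R|=0.77197 <1
  x=-1.229: |R|=1.41875 >1
  x=-0.973: |R|=1.05980 >1
So |R|<1 on (-0.9167, 0).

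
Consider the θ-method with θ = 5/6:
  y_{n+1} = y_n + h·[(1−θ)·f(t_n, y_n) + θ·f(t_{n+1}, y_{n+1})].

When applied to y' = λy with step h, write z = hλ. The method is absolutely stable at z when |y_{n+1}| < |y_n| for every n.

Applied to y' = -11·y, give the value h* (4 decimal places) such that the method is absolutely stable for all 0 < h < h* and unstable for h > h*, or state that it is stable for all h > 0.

With y'=λy (z=hλ):
  y_{n+1} = y_n + z·[1/6·y_n + 5/6·y_{n+1}] ⇒ (1 − 5/6z)y_{n+1} = (1 + 1/6z)y_n
  R(z) = (1 + 1/6z)/(1 − 5/6z).

Solve |R(x)|<1 on ℝ⁻.
x=-1.4: |R|=0.3538
x=-2: |R|=0.2500
x=-10: |R|=0.0714
x=-100: |R|=0.1858
θ=5/6≥1/2 ⇒ |1+1/6x|<|1−5/6x| ∀x<0 ⇒ unbounded interval.

unbounded; (−∞, 0). Any h>0 works for λ=-11.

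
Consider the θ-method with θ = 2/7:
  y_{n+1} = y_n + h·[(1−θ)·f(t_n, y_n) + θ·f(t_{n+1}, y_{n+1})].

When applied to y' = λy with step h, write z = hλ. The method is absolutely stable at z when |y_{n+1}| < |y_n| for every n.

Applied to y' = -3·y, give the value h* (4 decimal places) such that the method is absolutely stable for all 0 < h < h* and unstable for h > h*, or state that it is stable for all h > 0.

Set f=λy, z=hλ:
  y_{n+1} = y_n + z·[5/7·y_n + 2/7·y_{n+1}] ⇒ (1 − 2/7z)y_{n+1} = (1 + 5/7z)y_n
  ⇒ R(z) = (1 + 5/7z)/(1 − 2/7z).

Solve |R(x)|<1 on ℝ⁻.
x=-1.39: |R|=0.0051
R=−1: 1+5/7x = −1+2/7x ⇒ -3/7x=2 ⇒ x=2/(-3/7)=-4.6667
Confirm numerically:
  x=-4.363: |R|=0.94207 <1
  x=-4.054: |R|=0.87834 <1
  x=-3.205: |R|=0.67301 <1
  x=-2.053: |R|=0.29399 <1
  x=-5.156: |R|=1.08480 >1
  x=-4.955: |R|=1.05115 >1
Interval (-4.6667, 0).

(-4.6667,0); λ=-3 ⇒ h* = (14/3)/3 = 1.5556.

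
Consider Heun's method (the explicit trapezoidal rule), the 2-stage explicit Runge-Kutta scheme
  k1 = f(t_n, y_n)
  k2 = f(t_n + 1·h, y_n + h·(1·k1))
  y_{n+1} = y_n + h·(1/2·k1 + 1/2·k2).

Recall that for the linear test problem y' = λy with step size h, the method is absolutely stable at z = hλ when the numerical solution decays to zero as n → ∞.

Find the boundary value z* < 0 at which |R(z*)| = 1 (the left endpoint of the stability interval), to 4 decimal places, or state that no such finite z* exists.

left endpoint -2.0000.

With y'=λy (z=hλ):
  order 2, 2-stage ⇒ R(z)=1+z+z^2/2
  (e.g. R(-0.62)=0.57220, |R|=0.57220)

Boundary: |R(x)|=1, x<0.
x=-0.62: |R|=0.5722
|R(-1.55)|=0.6513 |R(-1.34)|=0.5578 |R(-0.93)|=0.5025
Bisect:
  x_lo=-2.3938 |R|=1.4713  x_hi=-0.3800 |R|=0.6922
  mid=-1.38689 |R|=0.57484 →hi
  mid=-1.89033 |R|=0.89634 →hi
  mid=-2.14205 |R|=1.15214 →lo
  mid=-2.01619 |R|=1.01632 →lo
  mid=-1.95326 |R|=0.95435 →hi
  mid=-1.98472 |R|=0.98484 →hi
  mid=-2.00046 |R|=1.00046 →lo
  mid=-1.99259 |R|=0.99262 →hi
  mid=-1.99652 |R|=0.99653 →hi
  ...
  [-2.00009,-1.99997] ⇒ x*=-2.0000
So |R|<1 on (-2.0000, 0).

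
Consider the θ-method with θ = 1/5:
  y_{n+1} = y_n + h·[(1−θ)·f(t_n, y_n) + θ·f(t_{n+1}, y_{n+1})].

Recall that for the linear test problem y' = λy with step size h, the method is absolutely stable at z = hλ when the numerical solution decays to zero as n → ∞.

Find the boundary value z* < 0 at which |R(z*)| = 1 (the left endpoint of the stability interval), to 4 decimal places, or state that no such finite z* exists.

z* = -3.3333.

With y'=λy (z=hλ):
  y_{n+1} = y_n + z·[4/5·y_n + 1/5·y_{n+1}] ⇒ (1 − 1/5z)y_{n+1} = (1 + 4/5z)y_n
  so R(z) = (1 + 4/5z)/(1 − 1/5z).

Solve |R(x)|<1 on ℝ⁻.
x=-1.73: |R|=0.2853
R=−1: 1+4/5x = −1+1/5x ⇒ -3/5x=2 ⇒ x=2/(-3/5)=-3.3333
Confirm numerically:
  x=-2.890: |R|=0.83143 <1
  x=-2.605: |R|=0.71269 <1
  x=-2.525: |R|=0.67774 <1
  x=-1.986: |R|=0.42141 <1
  x=-3.797: |R|=1.15812 >1
  x=-3.477: |R|=1.05084 >1
So |R|<1 on (-3.3333, 0).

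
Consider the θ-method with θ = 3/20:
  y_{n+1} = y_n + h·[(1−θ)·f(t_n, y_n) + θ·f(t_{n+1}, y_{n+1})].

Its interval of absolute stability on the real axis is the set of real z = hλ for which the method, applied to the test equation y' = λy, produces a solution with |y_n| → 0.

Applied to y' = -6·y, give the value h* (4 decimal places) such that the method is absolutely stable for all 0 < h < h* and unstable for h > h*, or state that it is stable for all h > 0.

Test eqn y'=λy, z=hλ:
  y_{n+1} = y_n + z·[17/20·y_n + 3/20·y_{n+1}] ⇒ (1 − 3/20z)y_{n+1} = (1 + 17/20z)y_n
  Hence R(z) = (1 + 17/20z)/(1 − 3/20z).

Boundary: |R(x)|=1, x<0.
x=-0.93: |R|=0.1839
R=−1: 1+17/20x = −1+3/20x ⇒ -7/10x=2 ⇒ x=2/(-7/10)=-2.8571
Confirm numerically:
  x=-2.305: |R|=0.71280 <1
  x=-1.410: |R|=0.16385 <1
  x=-1.402: |R|=0.15839 <1
  x=-1.346: |R|=0.11989 <1
  x=-3.332: |R|=1.22163 >1
  x=-2.897: |R|=1.01945 >1
Interval (-2.8571, 0).

(-2.8571,0); λ=-6 ⇒ h* = (20/7)/6 = 0.4762.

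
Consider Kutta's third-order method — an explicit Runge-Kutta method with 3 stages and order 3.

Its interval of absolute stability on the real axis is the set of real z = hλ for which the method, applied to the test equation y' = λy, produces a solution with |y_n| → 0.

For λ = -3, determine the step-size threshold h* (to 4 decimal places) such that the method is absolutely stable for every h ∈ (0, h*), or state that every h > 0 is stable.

(-2.5127,0); λ=-3 ⇒ h* = 0.8376.

With y'=λy (z=hλ):
  order 3, 3-stage ⇒ R(z)=1+z+z^2/2+z^3/6
  (e.g. R(-1.65)=-0.03744, |R|=0.03744)

Solve |R(x)|<1 on ℝ⁻.
x=-1.65: |R|=0.0374
|R(-2.86)|=1.6691 |R(-1.74)|=0.1042 |R(-1.47)|=0.0810
Bisect:
  x_lo=-3.1595 |R|=2.4248  x_hi=-0.2030 |R|=0.8162
  mid=-1.68125 |R|=0.05999 →hi
  mid=-2.42036 |R|=0.85443 →hi
  mid=-2.78992 |R|=1.51738 →lo
  mid=-2.60514 |R|=1.15850 →lo
  mid=-2.51275 |R|=1.00001 →lo
  mid=-2.46656 |R|=0.92565 →hi
  mid=-2.48965 |R|=0.96243 →hi
  mid=-2.50120 |R|=0.98112 →hi
  ...
  [-2.51275,-2.51257] ⇒ x*=-2.5127
Stable set (-2.5127, 0).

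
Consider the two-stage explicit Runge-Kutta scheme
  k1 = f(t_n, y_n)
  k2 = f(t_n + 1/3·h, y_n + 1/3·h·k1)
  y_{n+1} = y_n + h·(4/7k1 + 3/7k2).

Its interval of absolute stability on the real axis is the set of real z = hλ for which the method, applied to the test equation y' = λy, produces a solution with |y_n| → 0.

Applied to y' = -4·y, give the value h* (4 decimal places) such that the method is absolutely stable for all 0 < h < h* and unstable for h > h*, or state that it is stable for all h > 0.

(-7.0000,0); λ=-4 ⇒ h* = (7)/4 = 1.7500.

Set f=λy, z=hλ:
  k1=λy_n ⇒ h·k1=z·y_n;  k2=λ(1+1/3z)y_n ⇒ h·k2=z(1+1/3z)y_n
  y_{n+1}/y_n = 1 + 4/7z + 3/7z(1+1/3z) = 1 + z + 1/7z²
  Hence R(z) = 1 + z + 1/7z².

Solve |R(x)|<1 on ℝ⁻.
x=-1.65: |R|=0.2611
R=1: x+1/7x²=0 ⇒ x=−7=-7.0000; min R=1−1/(4·1/7)=-0.7500>−1
Confirm numerically:
  x=-6.712: |R|=0.72385 <1
  x=-6.660: |R|=0.67651 <1
  x=-4.751: |R|=0.52643 <1
  x=-7.558: |R|=1.60248 >1
  x=-7.505: |R|=1.54143 >1
  x=-7.063: |R|=1.06357 >1
Stable set (-7.0000, 0).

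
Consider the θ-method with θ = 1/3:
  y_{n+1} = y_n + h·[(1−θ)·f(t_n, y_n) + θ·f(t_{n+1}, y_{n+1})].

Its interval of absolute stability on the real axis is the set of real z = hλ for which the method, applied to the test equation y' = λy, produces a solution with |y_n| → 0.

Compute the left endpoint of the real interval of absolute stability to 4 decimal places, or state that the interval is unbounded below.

On y'=λy, z=hλ:
  y_{n+1} = y_n + z·[2/3·y_n + 1/3·y_{n+1}] ⇒ (1 − 1/3z)y_{n+1} = (1 + 2/3z)y_n
  so R(z) = (1 + 2/3z)/(1 − 1/3z).

Need |R(x)|<1, x<0.
x=-1.49: |R|=0.0045
R=−1: 1+2/3x = −1+1/3x ⇒ -1/3x=2 ⇒ x=2/(-1/3)=-6.0000
Confirm numerically:
  x=-5.788: |R|=0.97588 <1
  x=-5.482: |R|=0.93893 <1
  x=-4.338: |R|=0.77351 <1
  x=-3.493: |R|=0.61389 <1
  x=-6.588: |R|=1.06133 >1
  x=-6.146: |R|=1.01596 >1
Interval (-6.0000, 0).

left endpoint -6.0000.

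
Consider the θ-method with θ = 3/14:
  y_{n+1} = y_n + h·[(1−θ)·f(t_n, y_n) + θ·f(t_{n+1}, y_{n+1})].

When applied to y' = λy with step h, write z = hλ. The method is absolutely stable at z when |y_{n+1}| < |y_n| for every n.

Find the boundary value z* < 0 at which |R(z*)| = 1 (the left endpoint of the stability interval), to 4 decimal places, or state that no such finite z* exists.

On y'=λy, z=hλ:
  y_{n+1} = y_n + z·[11/14·y_n + 3/14·y_{n+1}] ⇒ (1 − 3/14z)y_{n+1} = (1 + 11/14z)y_n
  so R(z) = (1 + 11/14z)/(1 − 3/14z).

Find x<0 with |R(x)|<1.
x=-0.51: |R|=0.5402
R=−1: 1+11/14x = −1+3/14x ⇒ -4/7x=2 ⇒ x=2/(-4/7)=-3.5000
Confirm numerically:
  x=-3.434: |R|=0.97827 <1
  x=-2.499: |R|=0.62748 <1
  x=-1.646: |R|=0.21681 <1
  x=-4.055: |R|=1.16969 >1
  x=-3.885: |R|=1.12005 >1
  x=-3.733: |R|=1.07397 >1
Interval (-3.5000, 0).

z* = -3.5000.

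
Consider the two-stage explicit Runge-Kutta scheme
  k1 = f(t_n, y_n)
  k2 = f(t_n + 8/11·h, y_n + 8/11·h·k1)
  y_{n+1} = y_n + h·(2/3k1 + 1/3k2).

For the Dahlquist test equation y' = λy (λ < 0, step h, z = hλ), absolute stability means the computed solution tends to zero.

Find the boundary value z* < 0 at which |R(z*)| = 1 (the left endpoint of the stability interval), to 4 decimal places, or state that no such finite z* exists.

On y'=λy, z=hλ:
  k1=λy_n ⇒ h·k1=z·y_n;  k2=λ(1+8/11z)y_n ⇒ h·k2=z(1+8/11z)y_n
  y_{n+1}/y_n = 1 + 2/3z + 1/3z(1+8/11z) = 1 + z + 8/33z²
  R(z) = 1 + z + 8/33z².

Boundary: |R(x)|=1, x<0.
x=-1.18: |R|=0.1576
R=1: x+8/33x²=0 ⇒ x=−33/8=-4.1250; min R=1−1/(4·8/33)=-0.0312>−1
Confirm numerically:
  x=-3.761: |R|=0.66812 <1
  x=-3.301: |R|=0.34060 <1
  x=-2.292: |R|=0.01848 <1
  x=-2.077: |R|=0.03120 <1
  x=-4.343: |R|=1.22952 >1
  x=-4.230: |R|=1.10767 >1
Interval (-4.1250, 0).

z* = -4.1250.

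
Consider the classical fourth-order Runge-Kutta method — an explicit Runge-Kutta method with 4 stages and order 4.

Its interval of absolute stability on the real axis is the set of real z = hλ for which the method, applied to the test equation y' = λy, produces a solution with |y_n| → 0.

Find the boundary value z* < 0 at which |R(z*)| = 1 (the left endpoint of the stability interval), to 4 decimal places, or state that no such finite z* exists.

left endpoint -2.7853.

On y'=λy, z=hλ:
  order 4, 4-stage ⇒ R(z)=1+z+z^2/2+z^3/6+z^4/24
  (e.g. R(-0.43)=0.65062, |R|=0.65062)

Boundary: |R(x)|=1, x<0.
x=-0.43: |R|=0.6506
|R(-2.54)|=0.6889 |R(-2.13)|=0.3855 |R(-1.34)|=0.2911
Bisect:
  x_lo=-3.3693 |R|=2.3015  x_hi=-0.1511 |R|=0.8598
  mid=-1.76016 |R|=0.27999 →hi
  mid=-2.56471 |R|=0.71527 →hi
  mid=-2.96698 |R|=1.31031 →lo
  mid=-2.76584 |R|=0.97107 →hi
  mid=-2.86641 |R|=1.12935 →lo
  mid=-2.81613 |R|=1.04749 →lo
  mid=-2.79099 |R|=1.00862 →lo
  ...
  [-2.78549,-2.78529] ⇒ x*=-2.7853
So |R|<1 on (-2.7853, 0).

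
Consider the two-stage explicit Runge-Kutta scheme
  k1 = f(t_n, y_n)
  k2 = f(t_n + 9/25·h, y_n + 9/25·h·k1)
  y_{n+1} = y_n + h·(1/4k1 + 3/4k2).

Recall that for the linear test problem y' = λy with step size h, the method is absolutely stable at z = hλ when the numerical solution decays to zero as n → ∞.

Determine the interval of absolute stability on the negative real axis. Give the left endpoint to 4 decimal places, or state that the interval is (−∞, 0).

Set f=λy, z=hλ:
  k1=λy_n ⇒ h·k1=z·y_n;  k2=λ(1+9/25z)y_n ⇒ h·k2=z(1+9/25z)y_n
  y_{n+1}/y_n = 1 + 1/4z + 3/4z(1+9/25z) = 1 + z + 27/100z²
  so R(z) = 1 + z + 27/100z².

Find x<0 with |R(x)|<1.
x=-0.55: |R|=0.5317
R=1: x+27/100x²=0 ⇒ x=−100/27=-3.7037; min R=1−1/(4·27/100)=0.0741>−1
Confirm numerically:
  x=-3.090: |R|=0.48799 <1
  x=-2.404: |R|=0.15639 <1
  x=-2.368: |R|=0.14600 <1
  x=-2.123: |R|=0.09392 <1
  x=-4.085: |R|=1.42055 >1
  x=-3.894: |R|=1.20007 >1
  x=-3.724: |R|=1.02041 >1
Interval (-3.7037, 0).

z∈(-3.7037,0).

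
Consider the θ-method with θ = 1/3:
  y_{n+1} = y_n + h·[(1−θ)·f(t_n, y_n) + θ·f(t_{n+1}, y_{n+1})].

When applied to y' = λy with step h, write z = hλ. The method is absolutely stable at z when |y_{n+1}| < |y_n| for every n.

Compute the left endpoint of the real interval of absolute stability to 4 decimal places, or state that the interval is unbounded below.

On y'=λy, z=hλ:
  y_{n+1} = y_n + z·[2/3·y_n + 1/3·y_{n+1}] ⇒ (1 − 1/3z)y_{n+1} = (1 + 2/3z)y_n
  so R(z) = (1 + 2/3z)/(1 − 1/3z).

Boundary: |R(x)|=1, x<0.
x=-0.55: |R|=0.5352
R=−1: 1+2/3x = −1+1/3x ⇒ -1/3x=2 ⇒ x=2/(-1/3)=-6.0000
Confirm numerically:
  x=-5.645: |R|=0.95894 <1
  x=-2.861: |R|=0.46443 <1
  x=-2.812: |R|=0.45148 <1
  x=-6.537: |R|=1.05631 >1
  x=-6.508: |R|=1.05343 >1
Stable set (-6.0000, 0).

z* = -6.0000.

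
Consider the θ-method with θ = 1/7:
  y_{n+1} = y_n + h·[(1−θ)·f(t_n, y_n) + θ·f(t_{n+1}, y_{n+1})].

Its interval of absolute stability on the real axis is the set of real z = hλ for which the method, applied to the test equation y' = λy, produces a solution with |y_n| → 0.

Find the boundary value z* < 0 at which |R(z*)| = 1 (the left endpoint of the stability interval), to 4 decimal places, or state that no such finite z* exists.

Set f=λy, z=hλ:
  y_{n+1} = y_n + z·[6/7·y_n + 1/7·y_{n+1}] ⇒ (1 − 1/7z)y_{n+1} = (1 + 6/7z)y_n
  ⇒ R(z) = (1 + 6/7z)/(1 − 1/7z).

Find x<0 with |R(x)|<1.
x=-1.49: |R|=0.2285
R=−1: 1+6/7x = −1+1/7x ⇒ -5/7x=2 ⇒ x=2/(-5/7)=-2.8000
Confirm numerically:
  x=-2.493: |R|=0.83830 <1
  x=-2.142: |R|=0.64012 <1
  x=-2.071: |R|=0.59817 <1
  x=-3.222: |R|=1.20642 >1
  x=-3.165: |R|=1.17954 >1
  x=-3.095: |R|=1.14611 >1
So |R|<1 on (-2.8000, 0).

left endpoint -2.8000.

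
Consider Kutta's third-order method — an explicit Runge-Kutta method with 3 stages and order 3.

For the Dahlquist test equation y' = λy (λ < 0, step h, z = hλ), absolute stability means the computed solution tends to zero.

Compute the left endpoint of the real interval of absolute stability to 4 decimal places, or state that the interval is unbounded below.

With y'=λy (z=hλ):
  order 3, 3-stage ⇒ R(z)=1+z+z^2/2+z^3/6
  (e.g. R(-0.37)=0.69001, |R|=0.69001)

Boundary: |R(x)|=1, x<0.
x=-0.37: |R|=0.6900
|R(-2.7)|=1.3355 |R(-0.95)|=0.3584 |R(-0.93)|=0.3684
Bisect:
  x_lo=-2.9727 |R|=1.9324  x_hi=-0.0853 |R|=0.9183
  mid=-1.52896 |R|=0.04419 →hi
  mid=-2.25080 |R|=0.61822 →hi
  mid=-2.61173 |R|=1.17032 →lo
  mid=-2.43127 |R|=0.87096 →hi
  mid=-2.52150 |R|=1.01445 →lo
  mid=-2.47638 |R|=0.94120 →hi
  mid=-2.49894 |R|=0.97744 →hi
  mid=-2.51022 |R|=0.99585 →hi
  mid=-2.51586 |R|=1.00512 →lo
  ...
  [-2.51286,-2.51268] ⇒ x*=-2.5127
Interval (-2.5127, 0).

z* = -2.5127.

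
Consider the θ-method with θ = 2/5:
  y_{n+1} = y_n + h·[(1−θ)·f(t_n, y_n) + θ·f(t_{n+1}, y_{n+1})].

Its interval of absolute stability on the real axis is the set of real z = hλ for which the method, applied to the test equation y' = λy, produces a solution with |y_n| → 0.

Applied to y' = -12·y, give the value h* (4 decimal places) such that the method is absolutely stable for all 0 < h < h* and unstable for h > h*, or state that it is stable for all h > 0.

(-10.0000,0); λ=-12 ⇒ h* = (10)/12 = 0.8333.

With y'=λy (z=hλ):
  y_{n+1} = y_n + z·[3/5·y_n + 2/5·y_{n+1}] ⇒ (1 − 2/5z)y_{n+1} = (1 + 3/5z)y_n
  so R(z) = (1 + 3/5z)/(1 − 2/5z).

Need |R(x)|<1, x<0.
x=-1.71: |R|=0.0154
R=−1: 1+3/5x = −1+2/5x ⇒ -1/5x=2 ⇒ x=2/(-1/5)=-10.0000
Confirm numerically:
  x=-8.908: |R|=0.95214 <1
  x=-6.901: |R|=0.83518 <1
  x=-4.029: |R|=0.54273 <1
  x=-10.509: |R|=1.01956 >1
  x=-10.489: |R|=1.01882 >1
  x=-10.024: |R|=1.00096 >1
So |R|<1 on (-10.0000, 0).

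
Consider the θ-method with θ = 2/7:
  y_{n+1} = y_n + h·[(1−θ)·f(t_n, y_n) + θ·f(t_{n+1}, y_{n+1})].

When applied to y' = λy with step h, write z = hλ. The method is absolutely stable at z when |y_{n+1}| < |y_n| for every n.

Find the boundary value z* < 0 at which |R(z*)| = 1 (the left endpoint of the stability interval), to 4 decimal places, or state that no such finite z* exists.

left endpoint -4.6667.

On y'=λy, z=hλ:
  y_{n+1} = y_n + z·[5/7·y_n + 2/7·y_{n+1}] ⇒ (1 − 2/7z)y_{n+1} = (1 + 5/7z)y_n
  ⇒ R(z) = (1 + 5/7z)/(1 − 2/7z).

Boundary: |R(x)|=1, x<0.
x=-0.52: |R|=0.5473
R=−1: 1+5/7x = −1+2/7x ⇒ -3/7x=2 ⇒ x=2/(-3/7)=-4.6667
Confirm numerically:
  x=-4.630: |R|=0.99323 <1
  x=-4.543: |R|=0.97694 <1
  x=-2.524: |R|=0.46647 <1
  x=-2.523: |R|=0.46613 <1
  x=-5.045: |R|=1.06641 >1
  x=-5.004: |R|=1.05950 >1
  x=-4.910: |R|=1.04340 >1
So |R|<1 on (-4.6667, 0).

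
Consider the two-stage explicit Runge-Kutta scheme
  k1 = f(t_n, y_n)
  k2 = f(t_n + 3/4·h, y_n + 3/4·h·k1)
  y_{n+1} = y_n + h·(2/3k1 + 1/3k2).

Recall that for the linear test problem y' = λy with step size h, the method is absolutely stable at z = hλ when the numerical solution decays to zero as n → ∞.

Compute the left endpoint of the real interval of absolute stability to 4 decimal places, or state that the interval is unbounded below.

z* = -4.0000.

Set f=λy, z=hλ:
  k1=λy_n ⇒ h·k1=z·y_n;  k2=λ(1+3/4z)y_n ⇒ h·k2=z(1+3/4z)y_n
  y_{n+1}/y_n = 1 + 2/3z + 1/3z(1+3/4z) = 1 + z + 1/4z²
  so R(z) = 1 + z + 1/4z².

Need |R(x)|<1, x<0.
x=-0.44: |R|=0.6084
R=1: x+1/4x²=0 ⇒ x=−4=-4.0000; min R=1−1/(4·1/4)=0.0000>−1
Confirm numerically:
  x=-3.799: |R|=0.80910 <1
  x=-3.343: |R|=0.45091 <1
  x=-3.139: |R|=0.32433 <1
  x=-2.527: |R|=0.06943 <1
  x=-4.491: |R|=1.55127 >1
  x=-4.142: |R|=1.14704 >1
  x=-4.089: |R|=1.09098 >1
Interval (-4.0000, 0).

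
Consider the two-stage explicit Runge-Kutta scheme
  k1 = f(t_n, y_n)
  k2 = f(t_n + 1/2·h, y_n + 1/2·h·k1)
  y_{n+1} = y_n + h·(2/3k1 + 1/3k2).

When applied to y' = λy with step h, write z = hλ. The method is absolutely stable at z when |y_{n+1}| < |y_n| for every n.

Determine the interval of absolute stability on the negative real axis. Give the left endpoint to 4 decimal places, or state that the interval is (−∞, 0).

On y'=λy, z=hλ:
  k1=λy_n ⇒ h·k1=z·y_n;  k2=λ(1+1/2z)y_n ⇒ h·k2=z(1+1/2z)y_n
  y_{n+1}/y_n = 1 + 2/3z + 1/3z(1+1/2z) = 1 + z + 1/6z²
  so R(z) = 1 + z + 1/6z².

Find x<0 with |R(x)|<1.
x=-0.44: |R|=0.5923
R=1: x+1/6x²=0 ⇒ x=−6=-6.0000; min R=1−1/(4·1/6)=-0.5000>−1
Confirm numerically:
  x=-4.137: |R|=0.28454 <1
  x=-3.650: |R|=0.42958 <1
  x=-3.633: |R|=0.43322 <1
  x=-2.629: |R|=0.47706 <1
  x=-6.570: |R|=1.62415 >1
  x=-6.373: |R|=1.39619 >1
Stable set (-6.0000, 0).

z∈(-6.0000,0).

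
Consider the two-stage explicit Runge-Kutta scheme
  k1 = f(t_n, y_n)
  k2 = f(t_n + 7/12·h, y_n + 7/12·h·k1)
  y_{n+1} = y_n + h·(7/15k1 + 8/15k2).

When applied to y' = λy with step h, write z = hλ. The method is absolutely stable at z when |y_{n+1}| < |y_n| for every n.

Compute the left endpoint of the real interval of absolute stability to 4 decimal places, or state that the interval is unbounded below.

On y'=λy, z=hλ:
  k1=λy_n ⇒ h·k1=z·y_n;  k2=λ(1+7/12z)y_n ⇒ h·k2=z(1+7/12z)y_n
  y_{n+1}/y_n = 1 + 7/15z + 8/15z(1+7/12z) = 1 + z + 14/45z²
  Hence R(z) = 1 + z + 14/45z².

Find x<0 with |R(x)|<1.
x=-1.6: |R|=0.1964
R=1: x+14/45x²=0 ⇒ x=−45/14=-3.2143; min R=1−1/(4·14/45)=0.1964>−1
Confirm numerically:
  x=-3.125: |R|=0.91319 <1
  x=-2.898: |R|=0.71484 <1
  x=-2.406: |R|=0.39497 <1
  x=-3.690: |R|=1.54612 >1
  x=-3.432: |R|=1.23246 >1
  x=-3.366: |R|=1.15888 >1
Stable set (-3.2143, 0).

z* = -3.2143.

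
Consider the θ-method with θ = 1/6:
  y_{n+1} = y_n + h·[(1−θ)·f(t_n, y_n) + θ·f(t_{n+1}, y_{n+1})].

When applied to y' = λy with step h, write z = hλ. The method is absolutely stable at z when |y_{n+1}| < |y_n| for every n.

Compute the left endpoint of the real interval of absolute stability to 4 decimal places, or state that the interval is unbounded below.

left endpoint -3.0000.

On y'=λy, z=hλ:
  y_{n+1} = y_n + z·[5/6·y_n + 1/6·y_{n+1}] ⇒ (1 − 1/6z)y_{n+1} = (1 + 5/6z)y_n
  R(z) = (1 + 5/6z)/(1 − 1/6z).

Solve |R(x)|<1 on ℝ⁻.
x=-1.55: |R|=0.2318
R=−1: 1+5/6x = −1+1/6x ⇒ -2/3x=2 ⇒ x=2/(-2/3)=-3.0000
Confirm numerically:
  x=-2.460: |R|=0.74468 <1
  x=-1.755: |R|=0.35783 <1
  x=-1.355: |R|=0.10537 <1
  x=-3.545: |R|=1.22839 >1
  x=-3.200: |R|=1.08696 >1
So |R|<1 on (-3.0000, 0).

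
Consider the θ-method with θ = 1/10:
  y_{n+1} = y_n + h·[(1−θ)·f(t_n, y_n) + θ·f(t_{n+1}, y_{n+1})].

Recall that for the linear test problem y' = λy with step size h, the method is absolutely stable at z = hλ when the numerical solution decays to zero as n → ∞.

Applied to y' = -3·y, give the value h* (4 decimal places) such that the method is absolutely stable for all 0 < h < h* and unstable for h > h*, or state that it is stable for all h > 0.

(-2.5000,0); λ=-3 ⇒ h* = (5/2)/3 = 0.8333.

On y'=λy, z=hλ:
  y_{n+1} = y_n + z·[9/10·y_n + 1/10·y_{n+1}] ⇒ (1 − 1/10z)y_{n+1} = (1 + 9/10z)y_n
  ⇒ R(z) = (1 + 9/10z)/(1 − 1/10z).

Solve |R(x)|<1 on ℝ⁻.
x=-1.52: |R|=0.3194
R=−1: 1+9/10x = −1+1/10x ⇒ -4/5x=2 ⇒ x=2/(-4/5)=-2.5000
Confirm numerically:
  x=-2.213: |R|=0.81200 <1
  x=-2.137: |R|=0.76073 <1
  x=-1.514: |R|=0.31492 <1
  x=-1.370: |R|=0.20493 <1
  x=-2.857: |R|=1.22214 >1
  x=-2.816: |R|=1.19725 >1
  x=-2.608: |R|=1.06853 >1
So |R|<1 on (-2.5000, 0).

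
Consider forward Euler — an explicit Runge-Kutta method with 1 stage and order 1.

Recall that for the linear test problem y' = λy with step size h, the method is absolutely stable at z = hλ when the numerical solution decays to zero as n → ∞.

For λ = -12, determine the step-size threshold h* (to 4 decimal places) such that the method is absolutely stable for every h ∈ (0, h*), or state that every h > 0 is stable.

(-2.0000,0); λ=-12 ⇒ h* = 0.1667.

On y'=λy, z=hλ:
  order 1, 1-stage ⇒ R(z)=1+z
  (e.g. R(-0.96)=0.04000, |R|=0.04000)

Find x<0 with |R(x)|<1.
x=-0.96: |R|=0.0400
|R(-2.03)|=1.0300 |R(-0.77)|=0.2300 |R(-0.74)|=0.2600
Bisect:
  x_lo=-2.7150 |R|=1.7150  x_hi=-0.3664 |R|=0.6336
  mid=-1.54070 |R|=0.54070 →hi
  mid=-2.12783 |R|=1.12783 →lo
  mid=-1.83426 |R|=0.83426 →hi
  mid=-1.98105 |R|=0.98105 →hi
  mid=-2.05444 |R|=1.05444 →lo
  mid=-2.01774 |R|=1.01774 →lo
  mid=-1.99939 |R|=0.99939 →hi
  ...
  [-2.00011,-1.99997] ⇒ x*=-2.0000
So |R|<1 on (-2.0000, 0).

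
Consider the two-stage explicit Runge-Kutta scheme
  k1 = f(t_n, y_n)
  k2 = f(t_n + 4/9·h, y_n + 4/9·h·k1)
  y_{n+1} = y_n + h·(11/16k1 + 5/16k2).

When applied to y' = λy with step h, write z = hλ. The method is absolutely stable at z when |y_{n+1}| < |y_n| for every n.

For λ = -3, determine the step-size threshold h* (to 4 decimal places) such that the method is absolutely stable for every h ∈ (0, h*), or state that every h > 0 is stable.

(-7.2000,0); λ=-3 ⇒ h* = (36/5)/3 = 2.4000.

With y'=λy (z=hλ):
  k1=λy_n ⇒ h·k1=z·y_n;  k2=λ(1+4/9z)y_n ⇒ h·k2=z(1+4/9z)y_n
  y_{n+1}/y_n = 1 + 11/16z + 5/16z(1+4/9z) = 1 + z + 5/36z²
  ⇒ R(z) = 1 + z + 5/36z².

Need |R(x)|<1, x<0.
x=-1.05: |R|=0.1031
R=1: x+5/36x²=0 ⇒ x=−36/5=-7.2000; min R=1−1/(4·5/36)=-0.8000>−1
Confirm numerically:
  x=-6.840: |R|=0.65800 <1
  x=-4.691: |R|=0.63468 <1
  x=-4.323: |R|=0.72740 <1
  x=-7.506: |R|=1.31900 >1
  x=-7.468: |R|=1.27798 >1
Stable set (-7.2000, 0).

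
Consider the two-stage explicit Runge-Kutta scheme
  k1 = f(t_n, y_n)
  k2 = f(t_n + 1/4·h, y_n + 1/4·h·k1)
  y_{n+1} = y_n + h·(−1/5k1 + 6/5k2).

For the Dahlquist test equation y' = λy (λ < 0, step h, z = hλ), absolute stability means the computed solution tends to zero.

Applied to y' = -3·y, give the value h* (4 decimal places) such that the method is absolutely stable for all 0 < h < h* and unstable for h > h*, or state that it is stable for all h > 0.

(-3.3333,0); λ=-3 ⇒ h* = (10/3)/3 = 1.1111.

Set f=λy, z=hλ:
  k1=λy_n ⇒ h·k1=z·y_n;  k2=λ(1+1/4z)y_n ⇒ h·k2=z(1+1/4z)y_n
  y_{n+1}/y_n = 1 − 1/5z + 6/5z(1+1/4z) = 1 + z + 3/10z²
  so R(z) = 1 + z + 3/10z².

Boundary: |R(x)|=1, x<0.
x=-1.74: |R|=0.1683
R=1: x+3/10x²=0 ⇒ x=−10/3=-3.3333; min R=1−1/(4·3/10)=0.1667>−1
Confirm numerically:
  x=-3.253: |R|=0.92160 <1
  x=-3.023: |R|=0.71856 <1
  x=-1.401: |R|=0.18784 <1
  x=-1.370: |R|=0.19307 <1
  x=-3.850: |R|=1.59675 >1
  x=-3.503: |R|=1.17830 >1
  x=-3.475: |R|=1.14769 >1
So |R|<1 on (-3.3333, 0).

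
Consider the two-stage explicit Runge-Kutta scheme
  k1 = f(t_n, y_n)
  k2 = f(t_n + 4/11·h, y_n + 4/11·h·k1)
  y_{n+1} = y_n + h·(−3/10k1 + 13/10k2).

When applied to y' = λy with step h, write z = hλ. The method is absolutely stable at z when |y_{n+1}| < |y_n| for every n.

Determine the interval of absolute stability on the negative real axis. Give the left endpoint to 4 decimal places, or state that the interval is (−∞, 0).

z∈(-2.1154,0).

On y'=λy, z=hλ:
  k1=λy_n ⇒ h·k1=z·y_n;  k2=λ(1+4/11z)y_n ⇒ h·k2=z(1+4/11z)y_n
  y_{n+1}/y_n = 1 − 3/10z + 13/10z(1+4/11z) = 1 + z + 26/55z²
  so R(z) = 1 + z + 26/55z².

Find x<0 with |R(x)|<1.
x=-1.47: |R|=0.5515
R=1: x+26/55x²=0 ⇒ x=−55/26=-2.1154; min R=1−1/(4·26/55)=0.4712>−1
Confirm numerically:
  x=-1.920: |R|=0.82266 <1
  x=-1.623: |R|=0.62222 <1
  x=-1.416: |R|=0.53184 <1
  x=-2.387: |R|=1.30649 >1
  x=-2.371: |R|=1.28650 >1
Stable set (-2.1154, 0).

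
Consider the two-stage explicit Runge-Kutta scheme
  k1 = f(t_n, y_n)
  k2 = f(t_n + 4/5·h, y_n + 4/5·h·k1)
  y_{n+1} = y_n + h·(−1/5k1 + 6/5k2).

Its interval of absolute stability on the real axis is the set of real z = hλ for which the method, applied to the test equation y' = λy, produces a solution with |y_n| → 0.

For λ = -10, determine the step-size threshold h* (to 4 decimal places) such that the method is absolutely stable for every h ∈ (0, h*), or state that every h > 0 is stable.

On y'=λy, z=hλ:
  k1=λy_n ⇒ h·k1=z·y_n;  k2=λ(1+4/5z)y_n ⇒ h·k2=z(1+4/5z)y_n
  y_{n+1}/y_n = 1 − 1/5z + 6/5z(1+4/5z) = 1 + z + 24/25z²
  R(z) = 1 + z + 24/25z².

Boundary: |R(x)|=1, x<0.
x=-1.56: |R|=1.7763
R=1: x+24/25x²=0 ⇒ x=−25/24=-1.0417; min R=1−1/(4·24/25)=0.7396>−1
Confirm numerically:
  x=-0.941: |R|=0.90906 <1
  x=-0.890: |R|=0.87042 <1
  x=-0.826: |R|=0.82898 <1
  x=-0.506: |R|=0.73979 <1
  x=-1.465: |R|=1.59538 >1
  x=-1.427: |R|=1.52788 >1
Stable set (-1.0417, 0).

(-1.0417,0); λ=-10 ⇒ h* = (25/24)/10 = 0.1042.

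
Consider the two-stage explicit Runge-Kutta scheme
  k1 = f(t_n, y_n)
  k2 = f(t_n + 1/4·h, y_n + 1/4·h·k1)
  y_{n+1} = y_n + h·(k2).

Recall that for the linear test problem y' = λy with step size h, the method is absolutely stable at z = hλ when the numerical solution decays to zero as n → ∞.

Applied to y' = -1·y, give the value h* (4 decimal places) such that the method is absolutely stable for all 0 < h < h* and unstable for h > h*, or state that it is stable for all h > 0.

(-4.0000,0); λ=-1 ⇒ h* = (4)/1 = 4.0000.

With y'=λy (z=hλ):
  k1=λy_n ⇒ h·k1=z·y_n;  k2=λ(1+1/4z)y_n ⇒ h·k2=z(1+1/4z)y_n
  y_{n+1}/y_n = 1 + z(1+1/4z) = 1 + z + 1/4z²
  so R(z) = 1 + z + 1/4z².

Boundary: |R(x)|=1, x<0.
x=-0.87: |R|=0.3192
R=1: x+1/4x²=0 ⇒ x=−4=-4.0000; min R=1−1/(4·1/4)=0.0000>−1
Confirm numerically:
  x=-3.918: |R|=0.91968 <1
  x=-2.715: |R|=0.12781 <1
  x=-1.637: |R|=0.03294 <1
  x=-4.467: |R|=1.52152 >1
  x=-4.140: |R|=1.14490 >1
Stable set (-4.0000, 0).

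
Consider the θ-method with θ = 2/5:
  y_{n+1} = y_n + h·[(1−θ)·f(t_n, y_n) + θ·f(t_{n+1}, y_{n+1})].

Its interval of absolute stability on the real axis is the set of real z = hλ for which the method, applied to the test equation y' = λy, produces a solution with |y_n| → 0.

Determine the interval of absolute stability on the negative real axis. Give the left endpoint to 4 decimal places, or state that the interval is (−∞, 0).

Test eqn y'=λy, z=hλ:
  y_{n+1} = y_n + z·[3/5·y_n + 2/5·y_{n+1}] ⇒ (1 − 2/5z)y_{n+1} = (1 + 3/5z)y_n
  ⇒ R(z) = (1 + 3/5z)/(1 − 2/5z).

Need |R(x)|<1, x<0.
x=-1.4: |R|=0.1026
R=−1: 1+3/5x = −1+2/5x ⇒ -1/5x=2 ⇒ x=2/(-1/5)=-10.0000
Confirm numerically:
  x=-7.462: |R|=0.87262 <1
  x=-7.004: |R|=0.84238 <1
  x=-6.455: |R|=0.80207 <1
  x=-6.370: |R|=0.79538 <1
  x=-10.417: |R|=1.01614 >1
  x=-10.411: |R|=1.01592 >1
  x=-10.346: |R|=1.01347 >1
So |R|<1 on (-10.0000, 0).

(-10.0000, 0).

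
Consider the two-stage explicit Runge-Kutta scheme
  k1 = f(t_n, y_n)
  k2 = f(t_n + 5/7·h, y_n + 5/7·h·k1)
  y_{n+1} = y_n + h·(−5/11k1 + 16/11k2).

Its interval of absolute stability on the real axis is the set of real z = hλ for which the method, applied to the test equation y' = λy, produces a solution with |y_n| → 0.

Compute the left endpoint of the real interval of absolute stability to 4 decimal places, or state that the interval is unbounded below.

z* = -0.9625.

With y'=λy (z=hλ):
  k1=λy_n ⇒ h·k1=z·y_n;  k2=λ(1+5/7z)y_n ⇒ h·k2=z(1+5/7z)y_n
  y_{n+1}/y_n = 1 − 5/11z + 16/11z(1+5/7z) = 1 + z + 80/77z²
  ⇒ R(z) = 1 + z + 80/77z².

Find x<0 with |R(x)|<1.
x=-0.72: |R|=0.8186
R=1: x+80/77x²=0 ⇒ x=−77/80=-0.9625; min R=1−1/(4·80/77)=0.7594>−1
Confirm numerically:
  x=-0.921: |R|=0.96029 <1
  x=-0.891: |R|=0.93381 <1
  x=-0.736: |R|=0.82680 <1
  x=-0.724: |R|=0.82060 <1
  x=-1.554: |R|=1.95500 >1
  x=-1.453: |R|=1.74046 >1
  x=-1.432: |R|=1.69852 >1
Interval (-0.9625, 0).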